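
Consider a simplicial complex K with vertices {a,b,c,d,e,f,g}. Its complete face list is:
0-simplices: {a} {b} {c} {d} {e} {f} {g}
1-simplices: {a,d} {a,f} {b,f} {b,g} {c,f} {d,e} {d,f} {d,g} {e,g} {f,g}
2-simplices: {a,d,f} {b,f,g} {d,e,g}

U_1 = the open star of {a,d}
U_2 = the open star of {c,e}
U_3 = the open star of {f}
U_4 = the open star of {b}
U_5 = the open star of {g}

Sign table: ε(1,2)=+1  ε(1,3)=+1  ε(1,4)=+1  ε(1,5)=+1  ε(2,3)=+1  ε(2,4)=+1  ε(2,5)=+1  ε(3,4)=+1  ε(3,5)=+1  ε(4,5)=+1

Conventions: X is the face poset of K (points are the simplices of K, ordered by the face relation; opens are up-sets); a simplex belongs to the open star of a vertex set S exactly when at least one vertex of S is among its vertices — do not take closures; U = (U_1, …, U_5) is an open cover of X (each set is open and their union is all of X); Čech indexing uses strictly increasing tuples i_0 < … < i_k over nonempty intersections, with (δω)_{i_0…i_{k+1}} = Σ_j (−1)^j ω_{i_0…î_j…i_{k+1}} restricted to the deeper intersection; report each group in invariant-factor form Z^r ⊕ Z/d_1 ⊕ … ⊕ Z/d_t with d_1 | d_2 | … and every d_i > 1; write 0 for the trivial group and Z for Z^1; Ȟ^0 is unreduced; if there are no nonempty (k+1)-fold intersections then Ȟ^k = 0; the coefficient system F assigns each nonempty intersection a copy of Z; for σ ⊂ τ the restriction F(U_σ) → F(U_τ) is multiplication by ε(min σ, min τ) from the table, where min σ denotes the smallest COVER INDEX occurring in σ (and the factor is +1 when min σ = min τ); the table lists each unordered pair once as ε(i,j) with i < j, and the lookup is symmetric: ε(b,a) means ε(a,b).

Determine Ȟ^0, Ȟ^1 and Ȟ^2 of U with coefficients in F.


Ȟ^0 = Z, Ȟ^1 = Z^2, Ȟ^2 = 0

cover nerve:
  U1={{a},{d},{a,d},{a,f},{d,e},{d,f},{d,g},{a,d,f},{d,e,g}} U2={{c},{e},{c,f},{d,e},{e,g},{d,e,g}} U3={{f},{a,f},{b,f},{c,f},{d,f},{f,g},{a,d,f},{b,f,g}} U4={{b},{b,f},{b,g},{b,f,g}} U5={{g},{b,g},{d,g},{e,g},{f,g},{b,f,g},{d,e,g}}
  U12={{d,e},{d,e,g}} U13={{a,f},{d,f},{a,d,f}} U15={{d,g},{d,e,g}} U23={{c,f}} U25={{e,g},{d,e,g}} U34={{b,f},{b,f,g}} U35={{f,g},{b,f,g}} U45={{b,g},{b,f,g}}
  U125={{d,e,g}} U345={{b,f,g}}
C dims 5,8,2; δ0: rk 4, SNF 1^4; δ1: rk 2, SNF 1^2
Ȟ^0: (5−4)−0=1 ⇒ Z
Ȟ^1: (8−2)−4=2 ⇒ Z^2
Ȟ^2: (2−0)−2=0 ⇒ 0


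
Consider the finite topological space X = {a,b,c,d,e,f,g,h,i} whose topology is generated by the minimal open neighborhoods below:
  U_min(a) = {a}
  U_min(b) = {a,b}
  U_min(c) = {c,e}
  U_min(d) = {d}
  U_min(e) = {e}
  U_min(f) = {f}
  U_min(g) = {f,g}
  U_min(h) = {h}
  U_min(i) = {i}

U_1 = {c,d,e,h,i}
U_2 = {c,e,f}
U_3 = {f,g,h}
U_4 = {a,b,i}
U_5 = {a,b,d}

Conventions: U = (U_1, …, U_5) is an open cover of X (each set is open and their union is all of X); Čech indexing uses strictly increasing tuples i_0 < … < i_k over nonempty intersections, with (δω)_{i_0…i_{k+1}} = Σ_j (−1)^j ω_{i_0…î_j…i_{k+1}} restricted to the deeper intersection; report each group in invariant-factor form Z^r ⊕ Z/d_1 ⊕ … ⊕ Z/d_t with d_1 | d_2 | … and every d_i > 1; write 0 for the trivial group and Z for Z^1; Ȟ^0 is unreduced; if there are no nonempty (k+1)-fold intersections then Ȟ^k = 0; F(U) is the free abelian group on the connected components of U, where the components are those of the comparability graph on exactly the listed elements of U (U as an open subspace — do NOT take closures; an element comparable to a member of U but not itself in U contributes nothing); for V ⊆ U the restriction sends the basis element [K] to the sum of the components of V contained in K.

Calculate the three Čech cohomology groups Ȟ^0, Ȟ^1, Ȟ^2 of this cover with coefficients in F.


Ȟ^0(U;F) ≅ Z^6; Ȟ^1(U;F) ≅ 0; Ȟ^2(U;F) ≅ 0

cover nerve:
  U12={c,e} U13={h} U14={i} U15={d} U23={f} U45={a,b}
components per intersection:
  U1: {c,e} {d} {h} {i}
  U2: {c,e} {f}
  U3: {f,g} {h}
  U4: {a,b} {i}
  U5: {a,b} {d}
  U12: {c,e}
  U13: {h}
  U14: {i}
  U15: {d}
  U23: {f}
  U45: {a,b}
C dims 12,6; δ0: rk 6, SNF 1^6
Ȟ^0: (12−6)−0=6 ⇒ Z^6
Ȟ^1: (6−0)−6=0 ⇒ 0
Ȟ^2: (0−0)−0=0 ⇒ 0


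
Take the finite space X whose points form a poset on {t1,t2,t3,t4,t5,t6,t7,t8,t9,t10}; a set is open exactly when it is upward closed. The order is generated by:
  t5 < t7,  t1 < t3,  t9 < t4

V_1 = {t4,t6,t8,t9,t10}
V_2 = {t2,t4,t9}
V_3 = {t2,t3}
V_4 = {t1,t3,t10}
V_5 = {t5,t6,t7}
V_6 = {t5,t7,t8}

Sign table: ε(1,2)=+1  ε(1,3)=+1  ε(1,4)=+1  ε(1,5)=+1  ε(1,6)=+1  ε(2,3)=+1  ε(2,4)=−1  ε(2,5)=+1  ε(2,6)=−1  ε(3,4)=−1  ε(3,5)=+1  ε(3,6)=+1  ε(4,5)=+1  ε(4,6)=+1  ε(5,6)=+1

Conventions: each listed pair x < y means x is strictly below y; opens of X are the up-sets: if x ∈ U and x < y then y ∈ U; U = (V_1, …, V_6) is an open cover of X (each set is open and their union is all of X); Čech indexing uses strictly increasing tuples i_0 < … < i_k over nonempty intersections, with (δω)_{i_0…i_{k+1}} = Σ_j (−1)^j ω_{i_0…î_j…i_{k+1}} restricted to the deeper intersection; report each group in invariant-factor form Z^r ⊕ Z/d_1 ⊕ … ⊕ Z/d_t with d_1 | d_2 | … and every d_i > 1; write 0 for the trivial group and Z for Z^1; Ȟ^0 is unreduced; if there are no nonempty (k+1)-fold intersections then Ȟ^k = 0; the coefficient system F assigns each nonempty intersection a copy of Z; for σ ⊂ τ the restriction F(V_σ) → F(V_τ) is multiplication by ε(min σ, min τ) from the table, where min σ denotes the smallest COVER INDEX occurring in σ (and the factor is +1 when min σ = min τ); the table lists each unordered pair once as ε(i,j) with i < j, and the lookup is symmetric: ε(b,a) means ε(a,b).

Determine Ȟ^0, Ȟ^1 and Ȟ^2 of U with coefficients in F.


Ȟ^0(U;F) ≅ 0, Ȟ^1(U;F) ≅ Z ⊕ Z/2, Ȟ^2(U;F) ≅ 0

nonempty overlaps:
  V12={t4,t9} V14={t10} V15={t6} V16={t8} V23={t2} V34={t3} V56={t5,t7}
C dims 6,7; δ0: rk 6, SNF 1^5·2
degree 0: 6−6−0 = 0 → Ȟ^0 ≅ 0
degree 1: 7−0−6 = 1 plus torsion [2] → Ȟ^1 ≅ Z ⊕ Z/2
degree 2: 0−0−0 = 0 → Ȟ^2 ≅ 0


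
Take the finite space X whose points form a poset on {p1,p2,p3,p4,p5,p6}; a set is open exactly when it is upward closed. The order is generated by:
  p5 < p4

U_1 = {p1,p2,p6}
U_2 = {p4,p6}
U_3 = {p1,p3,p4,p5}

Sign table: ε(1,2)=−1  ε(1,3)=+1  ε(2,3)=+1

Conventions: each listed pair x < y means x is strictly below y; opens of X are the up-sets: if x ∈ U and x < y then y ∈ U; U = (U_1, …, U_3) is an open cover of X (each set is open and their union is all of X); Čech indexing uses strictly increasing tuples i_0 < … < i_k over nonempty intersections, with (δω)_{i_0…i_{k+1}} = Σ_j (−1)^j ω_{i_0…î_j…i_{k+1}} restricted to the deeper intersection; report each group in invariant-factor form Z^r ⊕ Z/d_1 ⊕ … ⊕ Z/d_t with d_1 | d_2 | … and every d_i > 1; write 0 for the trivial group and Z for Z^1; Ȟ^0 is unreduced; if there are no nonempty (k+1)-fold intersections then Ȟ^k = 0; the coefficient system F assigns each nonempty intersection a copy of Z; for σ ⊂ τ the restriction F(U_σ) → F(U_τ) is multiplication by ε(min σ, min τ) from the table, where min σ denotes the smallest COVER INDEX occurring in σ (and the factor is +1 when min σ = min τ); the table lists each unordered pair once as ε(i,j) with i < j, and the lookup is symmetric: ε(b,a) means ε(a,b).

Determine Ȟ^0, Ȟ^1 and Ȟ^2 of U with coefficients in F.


cover nerve:
  U12={p6} U13={p1} U23={p4}
C dims 3,3; δ0: rk 3, SNF 1^2·2
Ȟ^0: (3−3)−0=0 ⇒ 0
Ȟ^1: (3−0)−3=0 plus torsion [2] ⇒ Z/2
Ȟ^2: (0−0)−0=0 ⇒ 0

Ȟ^0 = 0, Ȟ^1 = Z/2, Ȟ^2 = 0


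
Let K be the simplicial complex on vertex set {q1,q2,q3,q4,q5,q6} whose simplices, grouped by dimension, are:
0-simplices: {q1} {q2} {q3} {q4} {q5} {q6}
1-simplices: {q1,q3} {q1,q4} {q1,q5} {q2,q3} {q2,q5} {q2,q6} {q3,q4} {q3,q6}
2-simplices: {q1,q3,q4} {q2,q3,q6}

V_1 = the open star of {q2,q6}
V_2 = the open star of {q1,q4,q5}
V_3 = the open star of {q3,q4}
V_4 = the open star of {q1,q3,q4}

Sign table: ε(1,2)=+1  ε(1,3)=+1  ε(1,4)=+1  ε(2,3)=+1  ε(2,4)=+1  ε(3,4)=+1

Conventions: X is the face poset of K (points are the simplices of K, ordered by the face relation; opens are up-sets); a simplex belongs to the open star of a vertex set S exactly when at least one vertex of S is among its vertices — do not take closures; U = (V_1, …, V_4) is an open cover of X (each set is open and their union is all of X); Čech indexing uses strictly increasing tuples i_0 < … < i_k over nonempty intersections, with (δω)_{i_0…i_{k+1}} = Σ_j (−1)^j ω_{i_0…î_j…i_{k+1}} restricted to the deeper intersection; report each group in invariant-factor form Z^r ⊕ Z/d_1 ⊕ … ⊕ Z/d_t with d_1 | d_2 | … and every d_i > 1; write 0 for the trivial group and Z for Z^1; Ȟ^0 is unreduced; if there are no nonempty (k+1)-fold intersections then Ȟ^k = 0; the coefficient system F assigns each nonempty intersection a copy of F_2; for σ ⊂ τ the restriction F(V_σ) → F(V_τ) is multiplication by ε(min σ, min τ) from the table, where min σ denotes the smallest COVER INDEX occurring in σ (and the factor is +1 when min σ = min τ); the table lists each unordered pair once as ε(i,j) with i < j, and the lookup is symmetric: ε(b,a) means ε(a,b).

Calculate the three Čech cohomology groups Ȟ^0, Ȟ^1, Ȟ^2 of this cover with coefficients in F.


intersection data:
  V1={{q2},{q6},{q2,q3},{q2,q5},{q2,q6},{q3,q6},{q2,q3,q6}} V2={{q1},{q4},{q5},{q1,q3},{q1,q4},{q1,q5},{q2,q5},{q3,q4},{q1,q3,q4}} V3={{q3},{q4},{q1,q3},{q1,q4},{q2,q3},{q3,q4},{q3,q6},{q1,q3,q4},{q2,q3,q6}} V4={{q1},{q3},{q4},{q1,q3},{q1,q4},{q1,q5},{q2,q3},{q3,q4},{q3,q6},{q1,q3,q4},{q2,q3,q6}}
  V12={{q2,q5}} V13={{q2,q3},{q3,q6},{q2,q3,q6}} V14={{q2,q3},{q3,q6},{q2,q3,q6}} V23={{q4},{q1,q3},{q1,q4},{q3,q4},{q1,q3,q4}} V24={{q1},{q4},{q1,q3},{q1,q4},{q1,q5},{q3,q4},{q1,q3,q4}} V34={{q3},{q4},{q1,q3},{q1,q4},{q2,q3},{q3,q4},{q3,q6},{q1,q3,q4},{q2,q3,q6}}
  V134={{q2,q3},{q3,q6},{q2,q3,q6}} V234={{q4},{q1,q3},{q1,q4},{q3,q4},{q1,q3,q4}}
C dims 4,6,2; δ0: rk_F2 3; δ1: rk_F2 2
Ȟ^0 = (4 − 3) − 0 = 1, so Ȟ^0 ≅ Z/2
Ȟ^1 = (6 − 2) − 3 = 1, so Ȟ^1 ≅ Z/2
Ȟ^2 = (2 − 0) − 2 = 0, so Ȟ^2 ≅ 0

Ȟ^0(U;F) ≅ Z/2, Ȟ^1(U;F) ≅ Z/2 and Ȟ^2(U;F) ≅ 0


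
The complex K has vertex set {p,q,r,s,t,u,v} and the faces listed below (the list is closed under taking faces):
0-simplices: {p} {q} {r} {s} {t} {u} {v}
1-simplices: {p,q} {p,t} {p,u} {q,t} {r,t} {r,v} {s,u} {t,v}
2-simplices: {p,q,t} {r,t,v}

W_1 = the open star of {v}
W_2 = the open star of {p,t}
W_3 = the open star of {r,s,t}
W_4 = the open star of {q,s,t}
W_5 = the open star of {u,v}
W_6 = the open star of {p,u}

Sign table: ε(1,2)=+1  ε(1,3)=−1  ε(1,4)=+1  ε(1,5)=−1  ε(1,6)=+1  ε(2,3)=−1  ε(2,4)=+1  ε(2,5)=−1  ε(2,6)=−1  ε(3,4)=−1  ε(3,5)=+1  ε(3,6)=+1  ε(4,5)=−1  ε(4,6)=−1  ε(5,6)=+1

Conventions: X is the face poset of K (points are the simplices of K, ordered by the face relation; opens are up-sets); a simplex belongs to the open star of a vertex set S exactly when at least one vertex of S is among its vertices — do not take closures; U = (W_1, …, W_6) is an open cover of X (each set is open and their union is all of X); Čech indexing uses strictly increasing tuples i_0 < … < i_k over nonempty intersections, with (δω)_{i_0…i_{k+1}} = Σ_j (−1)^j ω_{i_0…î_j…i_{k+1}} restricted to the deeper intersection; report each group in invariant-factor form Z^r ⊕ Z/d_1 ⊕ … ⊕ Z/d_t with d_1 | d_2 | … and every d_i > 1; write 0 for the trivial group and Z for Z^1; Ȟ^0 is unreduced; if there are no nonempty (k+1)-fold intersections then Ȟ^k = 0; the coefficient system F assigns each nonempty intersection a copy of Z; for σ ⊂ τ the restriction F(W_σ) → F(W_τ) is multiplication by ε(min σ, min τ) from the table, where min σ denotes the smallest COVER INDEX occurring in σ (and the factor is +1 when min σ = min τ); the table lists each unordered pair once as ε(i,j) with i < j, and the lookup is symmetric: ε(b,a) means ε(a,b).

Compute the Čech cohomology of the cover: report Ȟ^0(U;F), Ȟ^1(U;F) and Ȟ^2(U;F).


Ȟ^0 ≅ Z, Ȟ^1 ≅ 0, Ȟ^2 ≅ Z

nonempty intersections:
  W1={{v},{r,v},{t,v},{r,t,v}} W2={{p},{t},{p,q},{p,t},{p,u},{q,t},{r,t},{t,v},{p,q,t},{r,t,v}} W3={{r},{s},{t},{p,t},{q,t},{r,t},{r,v},{s,u},{t,v},{p,q,t},{r,t,v}} W4={{q},{s},{t},{p,q},{p,t},{q,t},{r,t},{s,u},{t,v},{p,q,t},{r,t,v}} W5={{u},{v},{p,u},{r,v},{s,u},{t,v},{r,t,v}} W6={{p},{u},{p,q},{p,t},{p,u},{s,u},{p,q,t}}
  W12={{t,v},{r,t,v}} W13={{r,v},{t,v},{r,t,v}} W14={{t,v},{r,t,v}} W15={{v},{r,v},{t,v},{r,t,v}} W23={{t},{p,t},{q,t},{r,t},{t,v},{p,q,t},{r,t,v}} W24={{t},{p,q},{p,t},{q,t},{r,t},{t,v},{p,q,t},{r,t,v}} W25={{p,u},{t,v},{r,t,v}} W26={{p},{p,q},{p,t},{p,u},{p,q,t}} W34={{s},{t},{p,t},{q,t},{r,t},{s,u},{t,v},{p,q,t},{r,t,v}} W35={{r,v},{s,u},{t,v},{r,t,v}} W36={{p,t},{s,u},{p,q,t}} W45={{s,u},{t,v},{r,t,v}} W46={{p,q},{p,t},{s,u},{p,q,t}} W56={{u},{p,u},{s,u}}
  W123={{t,v},{r,t,v}} W124={{t,v},{r,t,v}} W125={{t,v},{r,t,v}} W134={{t,v},{r,t,v}} W135={{r,v},{t,v},{r,t,v}} W145={{t,v},{r,t,v}} W234={{t},{p,t},{q,t},{r,t},{t,v},{p,q,t},{r,t,v}} W235={{t,v},{r,t,v}} W236={{p,t},{p,q,t}} W245={{t,v},{r,t,v}} W246={{p,q},{p,t},{p,q,t}} W256={{p,u}} W345={{s,u},{t,v},{r,t,v}} W346={{p,t},{s,u},{p,q,t}} W356={{s,u}} W456={{s,u}}
  W1234={{t,v},{r,t,v}} W1235={{t,v},{r,t,v}} W1245={{t,v},{r,t,v}} W1345={{t,v},{r,t,v}} W2345={{t,v},{r,t,v}} W2346={{p,t},{p,q,t}} W3456={{s,u}}
  W12345={{t,v},{r,t,v}}
C dims 6,14,16,7; δ0: rk 5, SNF 1^5; δ1: rk 9, SNF 1^9; δ2: rk 6, SNF 1^6
Ȟ^0: (6−5)−0=1 ⇒ Z
Ȟ^1: (14−9)−5=0 ⇒ 0
Ȟ^2: (16−6)−9=1 ⇒ Z


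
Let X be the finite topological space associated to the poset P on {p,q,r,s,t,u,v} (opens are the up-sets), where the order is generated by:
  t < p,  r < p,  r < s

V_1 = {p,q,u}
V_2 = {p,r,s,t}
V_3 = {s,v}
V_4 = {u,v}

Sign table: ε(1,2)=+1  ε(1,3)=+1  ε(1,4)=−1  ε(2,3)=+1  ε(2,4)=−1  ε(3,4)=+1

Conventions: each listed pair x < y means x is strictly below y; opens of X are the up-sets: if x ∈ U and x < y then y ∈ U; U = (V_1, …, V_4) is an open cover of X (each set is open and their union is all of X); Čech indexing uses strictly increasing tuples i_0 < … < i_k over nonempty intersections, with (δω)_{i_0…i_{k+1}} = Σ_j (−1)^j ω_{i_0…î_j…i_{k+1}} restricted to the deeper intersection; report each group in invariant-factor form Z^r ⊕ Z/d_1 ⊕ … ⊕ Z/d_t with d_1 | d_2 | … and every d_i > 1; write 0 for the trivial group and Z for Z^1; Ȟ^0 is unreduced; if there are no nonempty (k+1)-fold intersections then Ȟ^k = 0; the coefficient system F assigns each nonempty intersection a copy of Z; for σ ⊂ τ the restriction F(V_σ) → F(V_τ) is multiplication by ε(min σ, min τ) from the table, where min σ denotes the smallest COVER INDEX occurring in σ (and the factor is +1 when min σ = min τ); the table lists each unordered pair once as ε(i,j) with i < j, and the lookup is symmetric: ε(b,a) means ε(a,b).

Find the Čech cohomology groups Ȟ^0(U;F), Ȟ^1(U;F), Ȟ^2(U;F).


nerve simplices:
  V12={p} V14={u} V23={s} V34={v}
C dims 4,4; δ0: rk 4, SNF 1^3·2
degree 0: 4−4−0 = 0 → Ȟ^0 ≅ 0
degree 1: 4−0−4 = 0 plus torsion [2] → Ȟ^1 ≅ Z/2
degree 2: 0−0−0 = 0 → Ȟ^2 ≅ 0

Ȟ^0 ≅ 0, Ȟ^1 ≅ Z/2 and Ȟ^2 ≅ 0


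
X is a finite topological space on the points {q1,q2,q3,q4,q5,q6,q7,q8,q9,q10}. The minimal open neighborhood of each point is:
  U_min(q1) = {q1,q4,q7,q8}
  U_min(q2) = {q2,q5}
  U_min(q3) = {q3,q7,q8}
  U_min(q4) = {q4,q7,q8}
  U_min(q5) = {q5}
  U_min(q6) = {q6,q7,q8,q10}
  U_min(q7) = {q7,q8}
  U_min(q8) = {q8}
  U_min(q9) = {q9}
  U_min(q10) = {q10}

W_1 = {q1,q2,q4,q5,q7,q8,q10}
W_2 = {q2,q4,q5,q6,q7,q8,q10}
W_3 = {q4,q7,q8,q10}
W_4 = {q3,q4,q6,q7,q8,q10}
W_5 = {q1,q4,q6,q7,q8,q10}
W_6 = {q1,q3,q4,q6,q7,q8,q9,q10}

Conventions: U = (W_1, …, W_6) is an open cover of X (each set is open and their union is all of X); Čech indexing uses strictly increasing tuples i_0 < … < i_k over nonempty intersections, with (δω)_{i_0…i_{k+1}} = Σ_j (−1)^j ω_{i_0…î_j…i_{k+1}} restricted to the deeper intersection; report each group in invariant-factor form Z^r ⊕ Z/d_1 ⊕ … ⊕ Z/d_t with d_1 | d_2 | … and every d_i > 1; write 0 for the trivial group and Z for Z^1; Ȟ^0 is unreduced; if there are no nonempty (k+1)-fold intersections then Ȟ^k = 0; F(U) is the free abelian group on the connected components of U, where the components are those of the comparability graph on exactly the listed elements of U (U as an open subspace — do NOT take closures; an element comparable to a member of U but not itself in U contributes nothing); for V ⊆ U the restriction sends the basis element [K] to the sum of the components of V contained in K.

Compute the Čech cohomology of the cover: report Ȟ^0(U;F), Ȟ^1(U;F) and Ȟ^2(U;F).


nonempty overlaps:
  W12={q2,q4,q5,q7,q8,q10} W13={q4,q7,q8,q10} W14={q4,q7,q8,q10} W15={q1,q4,q7,q8,q10} W16={q1,q4,q7,q8,q10} W23={q4,q7,q8,q10} W24={q4,q6,q7,q8,q10} W25={q4,q6,q7,q8,q10} W26={q4,q6,q7,q8,q10} W34={q4,q7,q8,q10} W35={q4,q7,q8,q10} W36={q4,q7,q8,q10} W45={q4,q6,q7,q8,q10} W46={q3,q4,q6,q7,q8,q10} W56={q1,q4,q6,q7,q8,q10}
  W123={q4,q7,q8,q10} W124={q4,q7,q8,q10} W125={q4,q7,q8,q10} W126={q4,q7,q8,q10} W134={q4,q7,q8,q10} W135={q4,q7,q8,q10} W136={q4,q7,q8,q10} W145={q4,q7,q8,q10} W146={q4,q7,q8,q10} W156={q1,q4,q7,q8,q10} W234={q4,q7,q8,q10} W235={q4,q7,q8,q10} W236={q4,q7,q8,q10} W245={q4,q6,q7,q8,q10} W246={q4,q6,q7,q8,q10} W256={q4,q6,q7,q8,q10} W345={q4,q7,q8,q10} W346={q4,q7,q8,q10} W356={q4,q7,q8,q10} W456={q4,q6,q7,q8,q10}
  W1234={q4,q7,q8,q10} W1235={q4,q7,q8,q10} W1236={q4,q7,q8,q10} W1245={q4,q7,q8,q10} W1246={q4,q7,q8,q10} W1256={q4,q7,q8,q10} W1345={q4,q7,q8,q10} W1346={q4,q7,q8,q10} W1356={q4,q7,q8,q10} W1456={q4,q7,q8,q10} W2345={q4,q7,q8,q10} W2346={q4,q7,q8,q10} W2356={q4,q7,q8,q10} W2456={q4,q6,q7,q8,q10} W3456={q4,q7,q8,q10}
  W12345={q4,q7,q8,q10} W12346={q4,q7,q8,q10} W12356={q4,q7,q8,q10} W12456={q4,q7,q8,q10} W13456={q4,q7,q8,q10} W23456={q4,q7,q8,q10}
  W123456={q4,q7,q8,q10}
components per intersection:
  W1: {q1,q4,q7,q8} {q2,q5} {q10}
  W2: {q2,q5} {q4,q6,q7,q8,q10}
  W3: {q4,q7,q8} {q10}
  W4: {q3,q4,q6,q7,q8,q10}
  W5: {q1,q4,q6,q7,q8,q10}
  W6: {q1,q3,q4,q6,q7,q8,q10} {q9}
  W12: {q2,q5} {q4,q7,q8} {q10}
  W13: {q4,q7,q8} {q10}
  W14: {q4,q7,q8} {q10}
  W15: {q1,q4,q7,q8} {q10}
  W16: {q1,q4,q7,q8} {q10}
  W23: {q4,q7,q8} {q10}
  W24: {q4,q6,q7,q8,q10}
  W25: {q4,q6,q7,q8,q10}
  W26: {q4,q6,q7,q8,q10}
  W34: {q4,q7,q8} {q10}
  W35: {q4,q7,q8} {q10}
  W36: {q4,q7,q8} {q10}
  W45: {q4,q6,q7,q8,q10}
  W46: {q3,q4,q6,q7,q8,q10}
  W56: {q1,q4,q6,q7,q8,q10}
  W123: {q4,q7,q8} {q10}
  W124: {q4,q7,q8} {q10}
  W125: {q4,q7,q8} {q10}
  W126: {q4,q7,q8} {q10}
  W134: {q4,q7,q8} {q10}
  W135: {q4,q7,q8} {q10}
  W136: {q4,q7,q8} {q10}
  W145: {q4,q7,q8} {q10}
  W146: {q4,q7,q8} {q10}
  W156: {q1,q4,q7,q8} {q10}
  W234: {q4,q7,q8} {q10}
  W235: {q4,q7,q8} {q10}
  W236: {q4,q7,q8} {q10}
  W245: {q4,q6,q7,q8,q10}
  W246: {q4,q6,q7,q8,q10}
  W256: {q4,q6,q7,q8,q10}
  W345: {q4,q7,q8} {q10}
  W346: {q4,q7,q8} {q10}
  W356: {q4,q7,q8} {q10}
  W456: {q4,q6,q7,q8,q10}
  W1234: {q4,q7,q8} {q10}
  W1235: {q4,q7,q8} {q10}
  W1236: {q4,q7,q8} {q10}
  W1245: {q4,q7,q8} {q10}
  W1246: {q4,q7,q8} {q10}
  W1256: {q4,q7,q8} {q10}
  W1345: {q4,q7,q8} {q10}
  W1346: {q4,q7,q8} {q10}
  W1356: {q4,q7,q8} {q10}
  W1456: {q4,q7,q8} {q10}
  W2345: {q4,q7,q8} {q10}
  W2346: {q4,q7,q8} {q10}
  W2356: {q4,q7,q8} {q10}
  W2456: {q4,q6,q7,q8,q10}
  W3456: {q4,q7,q8} {q10}
  W12345: {q4,q7,q8} {q10}
  W12346: {q4,q7,q8} {q10}
  W12356: {q4,q7,q8} {q10}
  W12456: {q4,q7,q8} {q10}
  W13456: {q4,q7,q8} {q10}
  W23456: {q4,q7,q8} {q10}
  W123456: {q4,q7,q8} {q10}
C dims 11,25,36,29; δ0: rk 8, SNF 1^8; δ1: rk 17, SNF 1^17; δ2: rk 19, SNF 1^19
degree 0: 11−8−0 = 3 → Ȟ^0 ≅ Z^3
degree 1: 25−17−8 = 0 → Ȟ^1 ≅ 0
degree 2: 36−19−17 = 0 → Ȟ^2 ≅ 0

Ȟ^0(U;F) ≅ Z^3, Ȟ^1(U;F) ≅ 0 and Ȟ^2(U;F) ≅ 0


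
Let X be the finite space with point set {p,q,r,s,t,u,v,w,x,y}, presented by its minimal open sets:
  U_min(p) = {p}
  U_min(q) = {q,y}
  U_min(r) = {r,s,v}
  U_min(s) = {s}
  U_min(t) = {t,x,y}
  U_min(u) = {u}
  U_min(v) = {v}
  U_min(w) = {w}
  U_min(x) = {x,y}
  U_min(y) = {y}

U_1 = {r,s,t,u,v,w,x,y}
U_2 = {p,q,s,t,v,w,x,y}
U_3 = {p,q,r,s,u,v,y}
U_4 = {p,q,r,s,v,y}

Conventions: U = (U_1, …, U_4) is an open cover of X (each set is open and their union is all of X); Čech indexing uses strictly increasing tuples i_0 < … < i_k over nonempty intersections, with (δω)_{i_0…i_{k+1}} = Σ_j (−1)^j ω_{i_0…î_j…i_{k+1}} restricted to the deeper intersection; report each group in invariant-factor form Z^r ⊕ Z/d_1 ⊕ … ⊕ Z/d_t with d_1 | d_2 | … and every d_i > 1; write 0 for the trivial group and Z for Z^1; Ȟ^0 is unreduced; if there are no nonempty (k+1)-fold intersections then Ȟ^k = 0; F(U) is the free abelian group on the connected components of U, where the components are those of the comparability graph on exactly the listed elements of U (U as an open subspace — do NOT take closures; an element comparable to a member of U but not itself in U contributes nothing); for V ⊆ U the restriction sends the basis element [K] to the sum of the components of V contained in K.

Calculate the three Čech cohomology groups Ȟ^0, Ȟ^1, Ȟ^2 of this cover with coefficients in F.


Ȟ^0 = Z^5, Ȟ^1 = 0 and Ȟ^2 = 0

nonempty intersections:
  U12={s,t,v,w,x,y} U13={r,s,u,v,y} U14={r,s,v,y} U23={p,q,s,v,y} U24={p,q,s,v,y} U34={p,q,r,s,v,y}
  U123={s,v,y} U124={s,v,y} U134={r,s,v,y} U234={p,q,s,v,y}
  U1234={s,v,y}
components per intersection:
  U1: {r,s,v} {t,x,y} {u} {w}
  U2: {p} {q,t,x,y} {s} {v} {w}
  U3: {p} {q,y} {r,s,v} {u}
  U4: {p} {q,y} {r,s,v}
  U12: {s} {t,x,y} {v} {w}
  U13: {r,s,v} {u} {y}
  U14: {r,s,v} {y}
  U23: {p} {q,y} {s} {v}
  U24: {p} {q,y} {s} {v}
  U34: {p} {q,y} {r,s,v}
  U123: {s} {v} {y}
  U124: {s} {v} {y}
  U134: {r,s,v} {y}
  U234: {p} {q,y} {s} {v}
  U1234: {s} {v} {y}
C dims 16,20,12,3; δ0: rk 11, SNF 1^11; δ1: rk 9, SNF 1^9; δ2: rk 3, SNF 1^3
Ȟ^0: (16−11)−0=5 ⇒ Z^5
Ȟ^1: (20−9)−11=0 ⇒ 0
Ȟ^2: (12−3)−9=0 ⇒ 0


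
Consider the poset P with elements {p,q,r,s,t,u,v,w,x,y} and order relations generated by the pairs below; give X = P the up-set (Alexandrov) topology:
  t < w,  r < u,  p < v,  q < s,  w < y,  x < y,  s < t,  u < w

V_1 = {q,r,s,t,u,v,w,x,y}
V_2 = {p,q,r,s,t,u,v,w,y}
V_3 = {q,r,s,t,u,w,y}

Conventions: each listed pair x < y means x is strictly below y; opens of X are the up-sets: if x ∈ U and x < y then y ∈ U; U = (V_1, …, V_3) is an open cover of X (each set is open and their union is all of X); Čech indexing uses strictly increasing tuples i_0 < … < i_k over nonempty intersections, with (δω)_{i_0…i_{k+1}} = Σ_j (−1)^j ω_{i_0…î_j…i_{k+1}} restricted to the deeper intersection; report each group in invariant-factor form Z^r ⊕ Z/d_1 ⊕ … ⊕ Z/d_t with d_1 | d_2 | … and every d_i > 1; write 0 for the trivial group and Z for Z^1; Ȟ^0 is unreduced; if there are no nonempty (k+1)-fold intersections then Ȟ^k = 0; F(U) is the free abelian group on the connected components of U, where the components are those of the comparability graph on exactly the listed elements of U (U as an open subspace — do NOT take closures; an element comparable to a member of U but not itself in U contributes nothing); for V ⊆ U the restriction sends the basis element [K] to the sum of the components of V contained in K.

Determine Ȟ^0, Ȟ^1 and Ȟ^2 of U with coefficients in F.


Ȟ^0(U;F) ≅ Z^2,  Ȟ^1(U;F) ≅ 0,  Ȟ^2(U;F) ≅ 0

nerve of the cover:
  V12={q,r,s,t,u,v,w,y} V13={q,r,s,t,u,w,y} V23={q,r,s,t,u,w,y}
  V123={q,r,s,t,u,w,y}
components per intersection:
  V1: {q,r,s,t,u,w,x,y} {v}
  V2: {p,v} {q,r,s,t,u,w,y}
  V3: {q,r,s,t,u,w,y}
  V12: {q,r,s,t,u,w,y} {v}
  V13: {q,r,s,t,u,w,y}
  V23: {q,r,s,t,u,w,y}
  V123: {q,r,s,t,u,w,y}
C dims 5,4,1; δ0: rk 3, SNF 1^3; δ1: rk 1, SNF 1^1
Ȟ^0 = (5 − 3) − 0 = 2, so Ȟ^0 ≅ Z^2
Ȟ^1 = (4 − 1) − 3 = 0, so Ȟ^1 ≅ 0
Ȟ^2 = (1 − 0) − 1 = 0, so Ȟ^2 ≅ 0


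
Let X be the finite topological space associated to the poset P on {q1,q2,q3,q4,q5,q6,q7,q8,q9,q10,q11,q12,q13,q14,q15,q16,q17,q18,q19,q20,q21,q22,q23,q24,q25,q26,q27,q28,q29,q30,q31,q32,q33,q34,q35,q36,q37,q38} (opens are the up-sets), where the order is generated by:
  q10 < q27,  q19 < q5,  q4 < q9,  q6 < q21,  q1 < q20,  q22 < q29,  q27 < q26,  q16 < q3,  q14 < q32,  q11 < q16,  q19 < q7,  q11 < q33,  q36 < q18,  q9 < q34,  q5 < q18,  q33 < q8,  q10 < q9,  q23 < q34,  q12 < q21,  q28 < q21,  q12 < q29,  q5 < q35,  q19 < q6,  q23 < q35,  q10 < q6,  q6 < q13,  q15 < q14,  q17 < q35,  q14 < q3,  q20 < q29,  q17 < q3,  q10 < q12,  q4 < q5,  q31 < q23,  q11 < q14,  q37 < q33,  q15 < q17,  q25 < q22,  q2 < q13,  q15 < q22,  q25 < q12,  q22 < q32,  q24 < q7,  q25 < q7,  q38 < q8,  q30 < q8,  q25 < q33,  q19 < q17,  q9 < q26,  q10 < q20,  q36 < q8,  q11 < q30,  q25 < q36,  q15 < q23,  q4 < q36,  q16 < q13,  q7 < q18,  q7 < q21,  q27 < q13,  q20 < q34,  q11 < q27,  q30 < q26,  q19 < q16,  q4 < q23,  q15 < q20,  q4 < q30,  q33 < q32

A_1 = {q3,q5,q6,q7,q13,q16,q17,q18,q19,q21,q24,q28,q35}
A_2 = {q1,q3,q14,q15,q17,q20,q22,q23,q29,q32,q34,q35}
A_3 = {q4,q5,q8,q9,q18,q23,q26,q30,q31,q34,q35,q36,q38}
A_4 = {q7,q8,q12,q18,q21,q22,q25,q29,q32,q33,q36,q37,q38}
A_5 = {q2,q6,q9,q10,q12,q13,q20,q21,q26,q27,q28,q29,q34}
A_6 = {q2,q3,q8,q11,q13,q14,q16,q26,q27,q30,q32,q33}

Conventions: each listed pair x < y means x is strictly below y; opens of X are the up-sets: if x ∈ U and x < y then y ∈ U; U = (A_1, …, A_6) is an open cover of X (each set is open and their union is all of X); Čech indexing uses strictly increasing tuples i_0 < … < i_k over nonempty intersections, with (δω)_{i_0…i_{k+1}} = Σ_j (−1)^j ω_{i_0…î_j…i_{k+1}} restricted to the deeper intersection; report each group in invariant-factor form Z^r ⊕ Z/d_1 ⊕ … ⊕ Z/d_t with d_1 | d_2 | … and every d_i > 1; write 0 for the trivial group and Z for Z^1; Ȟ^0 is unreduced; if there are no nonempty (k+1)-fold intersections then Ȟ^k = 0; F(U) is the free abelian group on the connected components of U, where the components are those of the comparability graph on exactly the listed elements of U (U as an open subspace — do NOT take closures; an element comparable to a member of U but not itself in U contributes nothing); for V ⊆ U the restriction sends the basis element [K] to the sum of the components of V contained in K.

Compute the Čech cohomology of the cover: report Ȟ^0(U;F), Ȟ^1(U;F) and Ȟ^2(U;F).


Ȟ^0 = Z, Ȟ^1 = 0, Ȟ^2 = Z/2

nonempty intersections:
  A12={q3,q17,q35} A13={q5,q18,q35} A14={q7,q18,q21} A15={q6,q13,q21,q28} A16={q3,q13,q16} A23={q23,q34,q35} A24={q22,q29,q32} A25={q20,q29,q34} A26={q3,q14,q32} A34={q8,q18,q36,q38} A35={q9,q26,q34} A36={q8,q26,q30} A45={q12,q21,q29} A46={q8,q32,q33} A56={q2,q13,q26,q27}
  A123={q35} A126={q3} A134={q18} A145={q21} A156={q13} A235={q34} A245={q29} A246={q32} A346={q8} A356={q26}
components per intersection:
  A1: {q3,q5,q6,q7,q13,q16,q17,q18,q19,q21,q24,q28,q35}
  A2: {q1,q3,q14,q15,q17,q20,q22,q23,q29,q32,q34,q35}
  A3: {q4,q5,q8,q9,q18,q23,q26,q30,q31,q34,q35,q36,q38}
  A4: {q7,q8,q12,q18,q21,q22,q25,q29,q32,q33,q36,q37,q38}
  A5: {q2,q6,q9,q10,q12,q13,q20,q21,q26,q27,q28,q29,q34}
  A6: {q2,q3,q8,q11,q13,q14,q16,q26,q27,q30,q32,q33}
  A12: {q3,q17,q35}
  A13: {q5,q18,q35}
  A14: {q7,q18,q21}
  A15: {q6,q13,q21,q28}
  A16: {q3,q13,q16}
  A23: {q23,q34,q35}
  A24: {q22,q29,q32}
  A25: {q20,q29,q34}
  A26: {q3,q14,q32}
  A34: {q8,q18,q36,q38}
  A35: {q9,q26,q34}
  A36: {q8,q26,q30}
  A45: {q12,q21,q29}
  A46: {q8,q32,q33}
  A56: {q2,q13,q26,q27}
  A123: {q35}
  A126: {q3}
  A134: {q18}
  A145: {q21}
  A156: {q13}
  A235: {q34}
  A245: {q29}
  A246: {q32}
  A346: {q8}
  A356: {q26}
C dims 6,15,10; δ0: rk 5, SNF 1^5; δ1: rk 10, SNF 1^9·2
Ȟ^0: (6−5)−0=1 ⇒ Z
Ȟ^1: (15−10)−5=0 ⇒ 0
Ȟ^2: (10−0)−10=0 plus torsion [2] ⇒ Z/2


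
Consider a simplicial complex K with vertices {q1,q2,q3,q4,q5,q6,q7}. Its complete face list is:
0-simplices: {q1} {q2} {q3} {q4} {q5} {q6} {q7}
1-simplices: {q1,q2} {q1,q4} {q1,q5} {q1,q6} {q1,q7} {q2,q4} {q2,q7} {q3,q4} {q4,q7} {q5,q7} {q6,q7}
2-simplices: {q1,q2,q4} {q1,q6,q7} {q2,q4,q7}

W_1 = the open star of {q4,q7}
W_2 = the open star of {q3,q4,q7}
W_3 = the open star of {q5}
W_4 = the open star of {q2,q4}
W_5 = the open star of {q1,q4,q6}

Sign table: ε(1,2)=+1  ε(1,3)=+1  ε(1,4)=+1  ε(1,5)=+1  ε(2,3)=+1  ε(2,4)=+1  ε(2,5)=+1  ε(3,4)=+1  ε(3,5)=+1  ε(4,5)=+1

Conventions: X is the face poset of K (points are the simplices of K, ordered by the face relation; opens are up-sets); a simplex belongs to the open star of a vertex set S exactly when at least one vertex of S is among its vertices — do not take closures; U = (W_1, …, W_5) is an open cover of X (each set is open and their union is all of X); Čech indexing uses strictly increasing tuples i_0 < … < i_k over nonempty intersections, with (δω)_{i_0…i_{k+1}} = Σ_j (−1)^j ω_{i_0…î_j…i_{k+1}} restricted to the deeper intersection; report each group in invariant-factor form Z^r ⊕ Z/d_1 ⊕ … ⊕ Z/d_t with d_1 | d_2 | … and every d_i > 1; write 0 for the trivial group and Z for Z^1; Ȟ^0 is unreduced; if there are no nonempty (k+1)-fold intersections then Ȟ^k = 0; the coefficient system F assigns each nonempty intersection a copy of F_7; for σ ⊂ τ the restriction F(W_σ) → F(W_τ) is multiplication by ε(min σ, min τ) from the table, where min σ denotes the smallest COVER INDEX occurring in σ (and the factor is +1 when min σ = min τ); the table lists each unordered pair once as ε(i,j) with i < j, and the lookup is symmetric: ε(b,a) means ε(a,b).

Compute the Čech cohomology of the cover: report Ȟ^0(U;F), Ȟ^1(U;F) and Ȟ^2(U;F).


Ȟ^0(U;F) ≅ Z/7,  Ȟ^1(U;F) ≅ Z/7,  Ȟ^2(U;F) ≅ 0

cover nerve:
  W1={{q4},{q7},{q1,q4},{q1,q7},{q2,q4},{q2,q7},{q3,q4},{q4,q7},{q5,q7},{q6,q7},{q1,q2,q4},{q1,q6,q7},{q2,q4,q7}} W2={{q3},{q4},{q7},{q1,q4},{q1,q7},{q2,q4},{q2,q7},{q3,q4},{q4,q7},{q5,q7},{q6,q7},{q1,q2,q4},{q1,q6,q7},{q2,q4,q7}} W3={{q5},{q1,q5},{q5,q7}} W4={{q2},{q4},{q1,q2},{q1,q4},{q2,q4},{q2,q7},{q3,q4},{q4,q7},{q1,q2,q4},{q2,q4,q7}} W5={{q1},{q4},{q6},{q1,q2},{q1,q4},{q1,q5},{q1,q6},{q1,q7},{q2,q4},{q3,q4},{q4,q7},{q6,q7},{q1,q2,q4},{q1,q6,q7},{q2,q4,q7}}
  W12={{q4},{q7},{q1,q4},{q1,q7},{q2,q4},{q2,q7},{q3,q4},{q4,q7},{q5,q7},{q6,q7},{q1,q2,q4},{q1,q6,q7},{q2,q4,q7}} W13={{q5,q7}} W14={{q4},{q1,q4},{q2,q4},{q2,q7},{q3,q4},{q4,q7},{q1,q2,q4},{q2,q4,q7}} W15={{q4},{q1,q4},{q1,q7},{q2,q4},{q3,q4},{q4,q7},{q6,q7},{q1,q2,q4},{q1,q6,q7},{q2,q4,q7}} W23={{q5,q7}} W24={{q4},{q1,q4},{q2,q4},{q2,q7},{q3,q4},{q4,q7},{q1,q2,q4},{q2,q4,q7}} W25={{q4},{q1,q4},{q1,q7},{q2,q4},{q3,q4},{q4,q7},{q6,q7},{q1,q2,q4},{q1,q6,q7},{q2,q4,q7}} W35={{q1,q5}} W45={{q4},{q1,q2},{q1,q4},{q2,q4},{q3,q4},{q4,q7},{q1,q2,q4},{q2,q4,q7}}
  W123={{q5,q7}} W124={{q4},{q1,q4},{q2,q4},{q2,q7},{q3,q4},{q4,q7},{q1,q2,q4},{q2,q4,q7}} W125={{q4},{q1,q4},{q1,q7},{q2,q4},{q3,q4},{q4,q7},{q6,q7},{q1,q2,q4},{q1,q6,q7},{q2,q4,q7}} W145={{q4},{q1,q4},{q2,q4},{q3,q4},{q4,q7},{q1,q2,q4},{q2,q4,q7}} W245={{q4},{q1,q4},{q2,q4},{q3,q4},{q4,q7},{q1,q2,q4},{q2,q4,q7}}
  W1245={{q4},{q1,q4},{q2,q4},{q3,q4},{q4,q7},{q1,q2,q4},{q2,q4,q7}}
C dims 5,9,5,1; δ0: rk_F7 4; δ1: rk_F7 4; δ2: rk_F7 1
Ȟ^0: (5−4)−0=1 ⇒ Z/7
Ȟ^1: (9−4)−4=1 ⇒ Z/7
Ȟ^2: (5−1)−4=0 ⇒ 0


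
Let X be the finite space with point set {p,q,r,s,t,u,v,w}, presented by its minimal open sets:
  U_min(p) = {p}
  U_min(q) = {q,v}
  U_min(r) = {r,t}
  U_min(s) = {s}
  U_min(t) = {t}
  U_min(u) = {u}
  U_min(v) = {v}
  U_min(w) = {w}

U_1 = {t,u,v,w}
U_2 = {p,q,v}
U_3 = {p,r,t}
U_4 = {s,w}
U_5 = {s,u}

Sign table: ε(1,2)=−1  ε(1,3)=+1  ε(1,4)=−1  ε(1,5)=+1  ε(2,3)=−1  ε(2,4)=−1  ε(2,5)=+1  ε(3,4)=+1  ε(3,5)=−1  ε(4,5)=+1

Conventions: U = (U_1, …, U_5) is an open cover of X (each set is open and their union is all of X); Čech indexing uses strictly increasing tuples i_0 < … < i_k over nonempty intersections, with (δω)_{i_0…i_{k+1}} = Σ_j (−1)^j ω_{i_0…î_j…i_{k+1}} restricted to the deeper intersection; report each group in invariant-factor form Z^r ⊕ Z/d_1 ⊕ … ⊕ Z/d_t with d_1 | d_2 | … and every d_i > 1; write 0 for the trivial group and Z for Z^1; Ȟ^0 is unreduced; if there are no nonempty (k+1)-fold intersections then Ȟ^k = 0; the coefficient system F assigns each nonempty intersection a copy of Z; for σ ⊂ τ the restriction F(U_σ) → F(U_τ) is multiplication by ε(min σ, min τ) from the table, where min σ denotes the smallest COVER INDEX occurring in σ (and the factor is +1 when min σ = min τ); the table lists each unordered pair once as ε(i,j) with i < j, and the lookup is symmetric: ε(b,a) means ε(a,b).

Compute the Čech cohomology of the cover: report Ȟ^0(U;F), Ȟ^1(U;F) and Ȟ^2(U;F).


nonempty overlaps:
  U12={v} U13={t} U14={w} U15={u} U23={p} U45={s}
C dims 5,6; δ0: rk 5, SNF 1^4·2
degree 0: 5−5−0 = 0 → Ȟ^0 ≅ 0
degree 1: 6−0−5 = 1 plus torsion [2] → Ȟ^1 ≅ Z ⊕ Z/2
degree 2: 0−0−0 = 0 → Ȟ^2 ≅ 0

Ȟ^0(U;F) ≅ 0; Ȟ^1(U;F) ≅ Z ⊕ Z/2; Ȟ^2(U;F) ≅ 0


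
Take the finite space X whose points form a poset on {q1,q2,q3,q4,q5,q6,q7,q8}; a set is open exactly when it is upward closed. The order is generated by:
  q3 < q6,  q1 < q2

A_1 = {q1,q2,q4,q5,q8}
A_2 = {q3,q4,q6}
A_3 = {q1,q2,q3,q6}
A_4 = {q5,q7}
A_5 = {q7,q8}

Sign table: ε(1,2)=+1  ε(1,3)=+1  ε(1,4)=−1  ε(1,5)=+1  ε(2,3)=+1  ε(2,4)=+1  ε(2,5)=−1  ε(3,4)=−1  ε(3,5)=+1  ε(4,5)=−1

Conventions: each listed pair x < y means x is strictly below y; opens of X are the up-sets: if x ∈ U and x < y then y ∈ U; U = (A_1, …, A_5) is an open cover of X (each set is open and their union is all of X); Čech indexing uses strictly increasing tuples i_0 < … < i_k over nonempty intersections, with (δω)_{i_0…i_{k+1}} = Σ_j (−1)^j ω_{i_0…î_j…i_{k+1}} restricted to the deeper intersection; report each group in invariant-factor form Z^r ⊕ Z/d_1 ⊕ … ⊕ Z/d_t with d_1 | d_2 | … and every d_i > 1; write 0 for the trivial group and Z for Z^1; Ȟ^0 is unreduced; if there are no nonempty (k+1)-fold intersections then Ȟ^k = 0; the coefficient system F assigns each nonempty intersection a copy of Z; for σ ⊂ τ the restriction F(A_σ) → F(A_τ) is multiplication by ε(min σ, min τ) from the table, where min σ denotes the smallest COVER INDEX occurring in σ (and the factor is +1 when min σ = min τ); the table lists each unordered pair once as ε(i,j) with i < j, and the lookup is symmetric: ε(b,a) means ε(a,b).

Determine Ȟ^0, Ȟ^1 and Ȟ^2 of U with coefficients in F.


nerve of the cover:
  A12={q4} A13={q1,q2} A14={q5} A15={q8} A23={q3,q6} A45={q7}
C dims 5,6; δ0: rk 4, SNF 1^4
Ȟ^0 = (5 − 4) − 0 = 1, so Ȟ^0 ≅ Z
Ȟ^1 = (6 − 0) − 4 = 2, so Ȟ^1 ≅ Z^2
Ȟ^2 = (0 − 0) − 0 = 0, so Ȟ^2 ≅ 0

Ȟ^0 = Z; Ȟ^1 = Z^2; Ȟ^2 = 0


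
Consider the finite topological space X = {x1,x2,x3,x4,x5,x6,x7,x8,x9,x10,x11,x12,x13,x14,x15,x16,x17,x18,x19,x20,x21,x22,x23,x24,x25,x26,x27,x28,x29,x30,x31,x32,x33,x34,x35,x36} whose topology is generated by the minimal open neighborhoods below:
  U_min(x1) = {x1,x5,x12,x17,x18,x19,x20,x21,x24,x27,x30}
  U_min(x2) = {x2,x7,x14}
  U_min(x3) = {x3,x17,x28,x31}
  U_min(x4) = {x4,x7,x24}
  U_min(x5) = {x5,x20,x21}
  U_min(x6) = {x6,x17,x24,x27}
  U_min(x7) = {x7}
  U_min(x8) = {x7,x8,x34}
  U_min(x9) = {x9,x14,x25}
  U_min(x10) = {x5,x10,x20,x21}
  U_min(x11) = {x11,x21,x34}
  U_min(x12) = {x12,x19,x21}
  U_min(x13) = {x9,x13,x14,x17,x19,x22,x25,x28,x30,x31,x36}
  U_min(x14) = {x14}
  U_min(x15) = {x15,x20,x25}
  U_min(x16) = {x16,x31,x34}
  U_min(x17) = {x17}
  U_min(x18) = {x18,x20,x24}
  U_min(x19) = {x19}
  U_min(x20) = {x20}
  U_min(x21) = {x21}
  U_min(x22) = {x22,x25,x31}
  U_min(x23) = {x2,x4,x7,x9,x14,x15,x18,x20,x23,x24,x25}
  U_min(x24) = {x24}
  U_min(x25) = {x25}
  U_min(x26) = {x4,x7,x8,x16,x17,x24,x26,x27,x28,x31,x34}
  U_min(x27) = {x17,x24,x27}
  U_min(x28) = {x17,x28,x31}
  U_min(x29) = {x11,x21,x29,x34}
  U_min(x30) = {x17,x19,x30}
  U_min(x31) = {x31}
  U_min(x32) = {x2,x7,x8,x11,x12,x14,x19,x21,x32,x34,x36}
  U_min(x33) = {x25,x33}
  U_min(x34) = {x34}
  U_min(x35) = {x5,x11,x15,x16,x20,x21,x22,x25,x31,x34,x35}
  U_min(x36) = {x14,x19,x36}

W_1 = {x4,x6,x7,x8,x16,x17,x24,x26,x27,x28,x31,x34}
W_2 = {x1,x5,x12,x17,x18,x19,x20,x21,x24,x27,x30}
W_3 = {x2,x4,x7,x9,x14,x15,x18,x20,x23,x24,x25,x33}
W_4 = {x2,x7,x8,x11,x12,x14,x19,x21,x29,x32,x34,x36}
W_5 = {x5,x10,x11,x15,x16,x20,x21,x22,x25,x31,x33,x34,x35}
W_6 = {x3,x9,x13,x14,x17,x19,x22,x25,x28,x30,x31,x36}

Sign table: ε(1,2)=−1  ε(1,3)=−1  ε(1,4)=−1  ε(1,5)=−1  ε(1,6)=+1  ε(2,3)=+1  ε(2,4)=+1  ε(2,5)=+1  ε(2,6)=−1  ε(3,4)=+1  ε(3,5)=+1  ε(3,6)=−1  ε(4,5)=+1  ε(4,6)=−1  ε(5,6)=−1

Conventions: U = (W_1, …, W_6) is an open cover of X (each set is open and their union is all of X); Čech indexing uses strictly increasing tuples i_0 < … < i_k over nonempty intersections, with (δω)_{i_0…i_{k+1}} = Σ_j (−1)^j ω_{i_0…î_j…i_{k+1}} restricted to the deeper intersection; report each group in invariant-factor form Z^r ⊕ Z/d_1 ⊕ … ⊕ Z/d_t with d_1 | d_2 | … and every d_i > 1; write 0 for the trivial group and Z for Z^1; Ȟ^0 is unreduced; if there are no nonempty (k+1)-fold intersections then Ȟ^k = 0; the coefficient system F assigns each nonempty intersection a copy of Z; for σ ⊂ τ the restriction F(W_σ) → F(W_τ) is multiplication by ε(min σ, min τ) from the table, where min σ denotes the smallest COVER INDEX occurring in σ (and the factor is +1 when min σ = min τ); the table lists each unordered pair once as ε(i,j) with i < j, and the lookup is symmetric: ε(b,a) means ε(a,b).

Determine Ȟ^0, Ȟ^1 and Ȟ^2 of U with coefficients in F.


nonempty intersections:
  W12={x17,x24,x27} W13={x4,x7,x24} W14={x7,x8,x34} W15={x16,x31,x34} W16={x17,x28,x31} W23={x18,x20,x24} W24={x12,x19,x21} W25={x5,x20,x21} W26={x17,x19,x30} W34={x2,x7,x14} W35={x15,x20,x25,x33} W36={x9,x14,x25} W45={x11,x21,x34} W46={x14,x19,x36} W56={x22,x25,x31}
  W123={x24} W126={x17} W134={x7} W145={x34} W156={x31} W235={x20} W245={x21} W246={x19} W346={x14} W356={x25}
C dims 6,15,10; δ0: rk 5, SNF 1^5; δ1: rk 10, SNF 1^9·2
Ȟ^0: (6−5)−0=1 ⇒ Z
Ȟ^1: (15−10)−5=0 ⇒ 0
Ȟ^2: (10−0)−10=0 plus torsion [2] ⇒ Z/2

Ȟ^0 ≅ Z,  Ȟ^1 ≅ 0,  Ȟ^2 ≅ Z/2


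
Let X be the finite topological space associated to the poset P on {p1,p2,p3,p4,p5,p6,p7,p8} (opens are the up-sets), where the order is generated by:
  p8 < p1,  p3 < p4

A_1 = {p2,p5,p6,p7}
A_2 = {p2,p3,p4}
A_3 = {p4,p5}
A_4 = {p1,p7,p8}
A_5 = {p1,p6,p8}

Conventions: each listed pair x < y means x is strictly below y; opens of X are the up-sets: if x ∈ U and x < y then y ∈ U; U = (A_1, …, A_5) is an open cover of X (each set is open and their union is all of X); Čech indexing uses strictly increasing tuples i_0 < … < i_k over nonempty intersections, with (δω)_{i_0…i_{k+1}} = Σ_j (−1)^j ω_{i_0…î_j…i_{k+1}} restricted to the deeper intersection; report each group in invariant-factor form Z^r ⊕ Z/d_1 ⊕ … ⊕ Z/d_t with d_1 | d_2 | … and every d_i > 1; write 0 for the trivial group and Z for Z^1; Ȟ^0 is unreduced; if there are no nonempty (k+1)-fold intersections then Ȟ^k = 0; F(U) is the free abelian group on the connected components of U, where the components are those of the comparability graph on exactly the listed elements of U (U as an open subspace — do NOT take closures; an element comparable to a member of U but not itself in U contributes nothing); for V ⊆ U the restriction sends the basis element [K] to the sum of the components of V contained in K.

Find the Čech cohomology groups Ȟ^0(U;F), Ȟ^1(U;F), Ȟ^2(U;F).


Ȟ^0(U;F) ≅ Z^6, Ȟ^1(U;F) ≅ 0 and Ȟ^2(U;F) ≅ 0

nerve of the cover:
  A12={p2} A13={p5} A14={p7} A15={p6} A23={p4} A45={p1,p8}
components per intersection:
  A1: {p2} {p5} {p6} {p7}
  A2: {p2} {p3,p4}
  A3: {p4} {p5}
  A4: {p1,p8} {p7}
  A5: {p1,p8} {p6}
  A12: {p2}
  A13: {p5}
  A14: {p7}
  A15: {p6}
  A23: {p4}
  A45: {p1,p8}
C dims 12,6; δ0: rk 6, SNF 1^6
Ȟ^0 = (12 − 6) − 0 = 6, so Ȟ^0 ≅ Z^6
Ȟ^1 = (6 − 0) − 6 = 0, so Ȟ^1 ≅ 0
Ȟ^2 = (0 − 0) − 0 = 0, so Ȟ^2 ≅ 0
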